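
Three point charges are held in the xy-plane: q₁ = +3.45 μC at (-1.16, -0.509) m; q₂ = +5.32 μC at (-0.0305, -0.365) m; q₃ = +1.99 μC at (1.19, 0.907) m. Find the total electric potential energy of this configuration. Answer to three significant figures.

0.221 J

The work to assemble the configuration equals its total potential energy, U = Σ kqᵢqⱼ/rᵢⱼ over all pairs.
Pair separations: r₁₂ = 1.14 m, r₁₃ = 2.74 m, r₂₃ = 1.76 m.
U = (0.145) + (0.0225) + (0.0540) = 0.221 J.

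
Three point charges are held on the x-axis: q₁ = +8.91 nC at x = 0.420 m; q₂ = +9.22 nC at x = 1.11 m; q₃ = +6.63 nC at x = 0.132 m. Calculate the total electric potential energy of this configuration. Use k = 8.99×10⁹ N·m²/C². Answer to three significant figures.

The assembly work is the sum of pairwise potential energies, U = Σ_{i<j} kqᵢqⱼ/rᵢⱼ.
Pair separations: r₁₂ = 0.690 m, r₁₃ = 0.288 m, r₂₃ = 0.978 m.
U = (1.07×10⁻⁶) + (1.84×10⁻⁶) + (5.62×10⁻⁷) = 3.48×10⁻⁶ J.

3.48×10⁻⁶ J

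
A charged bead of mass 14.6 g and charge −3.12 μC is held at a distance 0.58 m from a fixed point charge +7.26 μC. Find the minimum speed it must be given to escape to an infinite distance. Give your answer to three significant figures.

6.94 m/s

To just escape, total mechanical energy must reach zero at infinity: ½mv²_min + U = 0, so ½mv²_min = −U = |kQq|/r.
|U| = |kQq|/r = (8.99×10⁹ N·m²/C²)(7.26×10⁻⁶)(3.12×10⁻⁶)/(0.580) = 0.351 J.
v_min = √(2|U|/m) = √(2·0.351/0.0146) = 6.94 m/s.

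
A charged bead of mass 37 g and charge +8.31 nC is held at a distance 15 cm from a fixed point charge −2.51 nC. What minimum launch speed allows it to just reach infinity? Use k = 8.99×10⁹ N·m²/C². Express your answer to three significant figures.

8.22×10⁻³ m/s

To just escape, total mechanical energy must reach zero at infinity: ½mv²_min + U = 0, so ½mv²_min = −U = |kQq|/r.
|U| = |kQq|/r = (8.99×10⁹ N·m²/C²)(2.51×10⁻⁹)(8.31×10⁻⁹)/(0.150) = 1.25×10⁻⁶ J.
v_min = √(2|U|/m) = √(2·1.25×10⁻⁶/0.0370) = 8.22×10⁻³ m/s.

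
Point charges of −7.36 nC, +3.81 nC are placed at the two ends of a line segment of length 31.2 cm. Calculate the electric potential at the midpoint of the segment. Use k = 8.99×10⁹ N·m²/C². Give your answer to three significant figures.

Electric potential is a scalar, so the contributions from each charge add algebraically: V = Σ kqᵢ/rᵢ.
Each charge is 0.156 m from the midpoint.
V = k[(-7.36×10⁻⁹)/(0.156) + (3.81×10⁻⁹)/(0.156)] = -205 V.

-205 V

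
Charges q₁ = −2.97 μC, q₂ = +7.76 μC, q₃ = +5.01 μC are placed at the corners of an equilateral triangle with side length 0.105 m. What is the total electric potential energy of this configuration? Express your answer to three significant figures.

The work to assemble the configuration equals its total potential energy, U = Σ kqᵢqⱼ/rᵢⱼ over all pairs.
All three pair separations equal the side length, 0.105 m.
U = (-1.97) + (-1.27) + (3.33) = 0.0814 J.

0.0814 J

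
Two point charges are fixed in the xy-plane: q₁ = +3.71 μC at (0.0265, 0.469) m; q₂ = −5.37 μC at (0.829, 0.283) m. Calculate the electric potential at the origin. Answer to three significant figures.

1.59×10⁴ V

The total potential is the scalar sum of each charge's contribution, V = Σ kqᵢ/rᵢ.
Distances from the field point to each charge: r₁ = 0.470 m, r₂ = 0.876 m.
V = k[(3.71×10⁻⁶)/(0.470) + (-5.37×10⁻⁶)/(0.876)] = 1.59×10⁴ V.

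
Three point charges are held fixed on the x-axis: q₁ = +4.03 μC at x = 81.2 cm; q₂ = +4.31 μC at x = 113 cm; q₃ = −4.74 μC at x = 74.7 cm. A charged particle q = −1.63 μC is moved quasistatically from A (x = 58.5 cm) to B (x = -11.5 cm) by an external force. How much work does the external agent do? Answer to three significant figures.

-0.0866 J

For quasistatic motion the external work equals the change in potential energy: W_ext = qΔV = q(V_B − V_A).
At A: distances to the source charges are 0.227 m, 0.545 m, 0.162 m; V_A = Σ kqᵢ/rᵢ = -3.23×10⁴ V.
At B: distances to the source charges are 0.927 m, 1.24 m, 0.862 m; V_B = Σ kqᵢ/rᵢ = 2.08×10⁴ V.
ΔV = V_B − V_A = 5.31×10⁴ V.
W_ext = qΔV = (-1.63×10⁻⁶ C)(5.31×10⁴ V) = -0.0866 J.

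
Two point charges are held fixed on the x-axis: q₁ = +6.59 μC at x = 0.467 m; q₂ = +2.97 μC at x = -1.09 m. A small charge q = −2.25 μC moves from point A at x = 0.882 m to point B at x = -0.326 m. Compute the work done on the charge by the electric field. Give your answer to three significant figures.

-0.105 J

The work done by the electric force is W_field = −ΔU = −q(V_B − V_A) = q(V_A − V_B).
At A: distances to the source charges are 0.415 m, 1.97 m; V_A = Σ kqᵢ/rᵢ = 1.56×10⁵ V.
At B: distances to the source charges are 0.793 m, 0.764 m; V_B = Σ kqᵢ/rᵢ = 1.10×10⁵ V.
ΔV = V_B − V_A = -4.66×10⁴ V.
W_field = −qΔV = −(-2.25×10⁻⁶ C)(-4.66×10⁴ V) = -0.105 J.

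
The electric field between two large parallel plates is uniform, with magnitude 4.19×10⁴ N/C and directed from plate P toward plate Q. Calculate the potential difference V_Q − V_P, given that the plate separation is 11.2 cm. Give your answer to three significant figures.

-4690 V

In a uniform field, potential decreases in the direction of E: ΔV = −E·d for a displacement d parallel to E.
Going from P to Q is a displacement of 11.2 cm along the field, so V_Q − V_P = −Ed = -4690 V.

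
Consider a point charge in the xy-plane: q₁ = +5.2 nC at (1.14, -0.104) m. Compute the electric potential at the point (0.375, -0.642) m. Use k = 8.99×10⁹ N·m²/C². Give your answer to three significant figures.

The total potential is the scalar sum of each charge's contribution, V = Σ kqᵢ/rᵢ.
Distances from the field point to each charge: r₁ = 0.935 m.
V = k[(5.20×10⁻⁹)/(0.935)] = 50.0 V.

50.0 V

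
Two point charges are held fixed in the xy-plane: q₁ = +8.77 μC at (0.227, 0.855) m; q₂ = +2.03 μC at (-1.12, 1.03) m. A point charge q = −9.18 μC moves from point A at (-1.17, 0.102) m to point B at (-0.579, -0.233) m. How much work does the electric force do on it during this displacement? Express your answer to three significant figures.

The work done by the electric force is W_field = −ΔU = −q(V_B − V_A) = q(V_A − V_B).
At A: distances to the source charges are 1.59 m, 0.929 m; V_A = Σ kqᵢ/rᵢ = 6.93×10⁴ V.
At B: distances to the source charges are 1.35 m, 1.37 m; V_B = Σ kqᵢ/rᵢ = 7.15×10⁴ V.
ΔV = V_B − V_A = 2190 V.
W_field = −qΔV = −(-9.18×10⁻⁶ C)(2190 V) = 0.0201 J.

0.0201 J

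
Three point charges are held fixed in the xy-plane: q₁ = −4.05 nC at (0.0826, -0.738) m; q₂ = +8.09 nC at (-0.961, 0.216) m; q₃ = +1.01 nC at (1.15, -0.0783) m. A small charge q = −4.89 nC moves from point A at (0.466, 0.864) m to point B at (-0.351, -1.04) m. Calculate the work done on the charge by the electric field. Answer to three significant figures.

The work done by the electric force is W_field = −ΔU = −q(V_B − V_A) = q(V_A − V_B).
At A: distances to the source charges are 1.65 m, 1.57 m, 1.16 m; V_A = Σ kqᵢ/rᵢ = 32.1 V.
At B: distances to the source charges are 0.528 m, 1.40 m, 1.78 m; V_B = Σ kqᵢ/rᵢ = -11.7 V.
ΔV = V_B − V_A = -43.8 V.
W_field = −qΔV = −(-4.89×10⁻⁹ C)(-43.8 V) = -2.14×10⁻⁷ J.

-2.14×10⁻⁷ J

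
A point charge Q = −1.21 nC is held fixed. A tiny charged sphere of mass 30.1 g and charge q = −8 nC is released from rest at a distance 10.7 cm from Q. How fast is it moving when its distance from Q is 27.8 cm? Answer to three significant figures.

5.77×10⁻³ m/s

Only the electrostatic force acts, so mechanical energy is conserved: ½mv² = U₁ − U₂ = kQq(1/r₁ − 1/r₂).
U₁ − U₂ = (8.99×10⁹ N·m²/C²)(-1.21×10⁻⁹ C)(-8.00×10⁻⁹ C)(1/0.107 − 1/0.278) = 5.00×10⁻⁷ J.
v = √(2·5.00×10⁻⁷/0.0301) = 5.77×10⁻³ m/s.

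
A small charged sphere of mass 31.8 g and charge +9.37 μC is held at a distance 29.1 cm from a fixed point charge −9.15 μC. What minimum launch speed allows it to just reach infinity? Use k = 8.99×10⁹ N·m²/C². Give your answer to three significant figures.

12.9 m/s

To just escape, total mechanical energy must reach zero at infinity: ½mv²_min + U = 0, so ½mv²_min = −U = |kQq|/r.
|U| = |kQq|/r = (8.99×10⁹ N·m²/C²)(9.15×10⁻⁶)(9.37×10⁻⁶)/(0.291) = 2.65 J.
v_min = √(2|U|/m) = √(2·2.65/0.0318) = 12.9 m/s.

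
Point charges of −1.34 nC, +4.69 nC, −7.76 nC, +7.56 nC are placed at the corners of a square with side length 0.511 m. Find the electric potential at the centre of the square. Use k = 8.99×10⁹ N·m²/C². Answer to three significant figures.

78.4 V

The total potential is the scalar sum of each charge's contribution, V = Σ kqᵢ/rᵢ.
The distance from each corner to the centre is a√2/2 = 0.361 m.
V = k[(-1.34×10⁻⁹)/(0.361) + (4.69×10⁻⁹)/(0.361) + (-7.76×10⁻⁹)/(0.361) + (7.56×10⁻⁹)/(0.361)] = 78.4 V.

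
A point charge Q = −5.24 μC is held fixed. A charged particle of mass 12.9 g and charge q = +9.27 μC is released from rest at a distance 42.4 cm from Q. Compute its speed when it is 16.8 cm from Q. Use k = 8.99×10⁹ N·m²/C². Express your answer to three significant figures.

Only the electrostatic force acts, so mechanical energy is conserved: ½mv² = U₁ − U₂ = kQq(1/r₁ − 1/r₂).
U₁ − U₂ = (8.99×10⁹ N·m²/C²)(-5.24×10⁻⁶ C)(9.27×10⁻⁶ C)(1/0.424 − 1/0.168) = 1.57 J.
v = √(2·1.57/0.0129) = 15.6 m/s.

15.6 m/s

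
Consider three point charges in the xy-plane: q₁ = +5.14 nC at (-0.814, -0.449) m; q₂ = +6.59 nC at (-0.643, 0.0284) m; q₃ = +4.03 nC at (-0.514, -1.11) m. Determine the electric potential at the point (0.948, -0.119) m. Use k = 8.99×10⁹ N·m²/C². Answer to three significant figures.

Electric potential is a scalar, so the contributions from each charge add algebraically: V = Σ kqᵢ/rᵢ.
Distances from the field point to each charge: r₁ = 1.79 m, r₂ = 1.60 m, r₃ = 1.77 m.
V = k[(5.14×10⁻⁹)/(1.79) + (6.59×10⁻⁹)/(1.60) + (4.03×10⁻⁹)/(1.77)] = 83.4 V.

83.4 V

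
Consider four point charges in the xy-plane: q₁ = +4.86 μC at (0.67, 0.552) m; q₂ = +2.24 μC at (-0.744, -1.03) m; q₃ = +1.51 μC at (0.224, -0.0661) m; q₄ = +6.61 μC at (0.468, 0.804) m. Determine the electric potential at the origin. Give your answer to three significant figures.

1.88×10⁵ V

The total potential is the scalar sum of each charge's contribution, V = Σ kqᵢ/rᵢ.
Distances from the field point to each charge: r₁ = 0.868 m, r₂ = 1.27 m, r₃ = 0.234 m, r₄ = 0.930 m.
V = k[(4.86×10⁻⁶)/(0.868) + (2.24×10⁻⁶)/(1.27) + (1.51×10⁻⁶)/(0.234) + (6.61×10⁻⁶)/(0.930)] = 1.88×10⁵ V.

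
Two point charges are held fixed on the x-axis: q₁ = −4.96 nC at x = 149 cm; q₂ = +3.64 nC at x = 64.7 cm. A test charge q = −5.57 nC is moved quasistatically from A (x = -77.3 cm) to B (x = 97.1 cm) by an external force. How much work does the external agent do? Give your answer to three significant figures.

For quasistatic motion the external work equals the change in potential energy: W_ext = qΔV = q(V_B − V_A).
At A: distances to the source charges are 2.26 m, 1.42 m; V_A = Σ kqᵢ/rᵢ = 3.34 V.
At B: distances to the source charges are 0.519 m, 0.324 m; V_B = Σ kqᵢ/rᵢ = 15.1 V.
ΔV = V_B − V_A = 11.7 V.
W_ext = qΔV = (-5.57×10⁻⁹ C)(11.7 V) = -6.54×10⁻⁸ J.

-6.54×10⁻⁸ J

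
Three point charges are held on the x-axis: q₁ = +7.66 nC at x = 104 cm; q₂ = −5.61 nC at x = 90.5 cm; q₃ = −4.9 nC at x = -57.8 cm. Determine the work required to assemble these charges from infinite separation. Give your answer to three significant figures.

-2.90×10⁻⁶ J

The work to assemble the configuration equals its total potential energy, U = Σ kqᵢqⱼ/rᵢⱼ over all pairs.
Pair separations: r₁₂ = 0.135 m, r₁₃ = 1.62 m, r₂₃ = 1.48 m.
U = (-2.86×10⁻⁶) + (-2.09×10⁻⁷) + (1.67×10⁻⁷) = -2.90×10⁻⁶ J.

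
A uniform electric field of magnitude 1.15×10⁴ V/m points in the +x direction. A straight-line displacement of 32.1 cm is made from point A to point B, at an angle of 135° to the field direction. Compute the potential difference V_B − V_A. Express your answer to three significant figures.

Only the component of displacement along E changes the potential: ΔV = −E·d·cosθ.
ΔV = −(1.15×10⁴ V/m)(0.321 m)cos135° = 2610 V.

2610 V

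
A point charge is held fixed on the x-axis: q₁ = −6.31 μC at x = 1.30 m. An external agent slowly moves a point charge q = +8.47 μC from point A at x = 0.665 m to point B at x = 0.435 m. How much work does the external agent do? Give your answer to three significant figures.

0.201 J

For quasistatic motion the external work equals the change in potential energy: W_ext = qΔV = q(V_B − V_A).
At A: distance to the source charge is 0.635 m; V_A = kq₁/r = -8.93×10⁴ V.
At B: distance to the source charge is 0.865 m; V_B = kq₁/r = -6.56×10⁴ V.
ΔV = V_B − V_A = 2.38×10⁴ V.
W_ext = qΔV = (8.47×10⁻⁶ C)(2.38×10⁴ V) = 0.201 J.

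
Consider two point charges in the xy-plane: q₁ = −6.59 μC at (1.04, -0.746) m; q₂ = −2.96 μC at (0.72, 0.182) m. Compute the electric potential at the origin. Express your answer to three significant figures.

-8.21×10⁴ V

The total potential is the scalar sum of each charge's contribution, V = Σ kqᵢ/rᵢ.
Distances from the field point to each charge: r₁ = 1.28 m, r₂ = 0.743 m.
V = k[(-6.59×10⁻⁶)/(1.28) + (-2.96×10⁻⁶)/(0.743)] = -8.21×10⁴ V.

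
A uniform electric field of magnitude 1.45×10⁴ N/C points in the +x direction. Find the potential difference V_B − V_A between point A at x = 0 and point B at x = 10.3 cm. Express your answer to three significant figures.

In a uniform field, potential decreases in the direction of E: V_B − V_A = −E·Δx.
V_B − V_A = −(1.45×10⁴ V/m)(0.103 m) = -1490 V.

-1490 V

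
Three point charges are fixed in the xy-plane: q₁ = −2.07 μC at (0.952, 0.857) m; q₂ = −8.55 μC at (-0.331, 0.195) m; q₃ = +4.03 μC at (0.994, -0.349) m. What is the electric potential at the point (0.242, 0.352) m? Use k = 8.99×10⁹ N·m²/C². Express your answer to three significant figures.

The total potential is the scalar sum of each charge's contribution, V = Σ kqᵢ/rᵢ.
Distances from the field point to each charge: r₁ = 0.871 m, r₂ = 0.594 m, r₃ = 1.03 m.
V = k[(-2.07×10⁻⁶)/(0.871) + (-8.55×10⁻⁶)/(0.594) + (4.03×10⁻⁶)/(1.03)] = -1.15×10⁵ V.

-1.15×10⁵ V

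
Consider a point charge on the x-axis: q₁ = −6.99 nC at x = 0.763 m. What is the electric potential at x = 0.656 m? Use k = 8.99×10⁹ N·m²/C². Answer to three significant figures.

Electric potential is a scalar, so the contributions from each charge add algebraically: V = Σ kqᵢ/rᵢ.
V = k[(-6.99×10⁻⁹)/(0.107)] = -587 V.

-587 V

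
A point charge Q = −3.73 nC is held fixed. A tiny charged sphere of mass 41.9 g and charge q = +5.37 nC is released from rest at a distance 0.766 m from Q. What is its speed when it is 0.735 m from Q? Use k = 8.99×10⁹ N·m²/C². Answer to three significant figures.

6.88×10⁻⁴ m/s

Only the electrostatic force acts, so mechanical energy is conserved: ½mv² = U₁ − U₂ = kQq(1/r₁ − 1/r₂).
U₁ − U₂ = (8.99×10⁹ N·m²/C²)(-3.73×10⁻⁹ C)(5.37×10⁻⁹ C)(1/0.766 − 1/0.735) = 9.91×10⁻⁹ J.
v = √(2·9.91×10⁻⁹/0.0419) = 6.88×10⁻⁴ m/s.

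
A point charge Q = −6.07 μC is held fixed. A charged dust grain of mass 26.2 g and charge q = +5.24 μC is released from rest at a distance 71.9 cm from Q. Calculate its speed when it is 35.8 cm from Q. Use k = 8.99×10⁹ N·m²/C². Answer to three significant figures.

5.53 m/s

Only the electrostatic force acts, so mechanical energy is conserved: ½mv² = U₁ − U₂ = kQq(1/r₁ − 1/r₂).
U₁ − U₂ = (8.99×10⁹ N·m²/C²)(-6.07×10⁻⁶ C)(5.24×10⁻⁶ C)(1/0.719 − 1/0.358) = 0.401 J.
v = √(2·0.401/0.0262) = 5.53 m/s.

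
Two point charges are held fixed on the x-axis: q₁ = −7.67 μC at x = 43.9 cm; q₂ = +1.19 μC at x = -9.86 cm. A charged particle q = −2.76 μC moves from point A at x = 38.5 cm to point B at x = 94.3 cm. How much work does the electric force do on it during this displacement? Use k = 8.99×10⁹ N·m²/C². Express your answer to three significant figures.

The work done by the electric force is W_field = −ΔU = −q(V_B − V_A) = q(V_A − V_B).
At A: distances to the source charges are 0.0540 m, 0.484 m; V_A = Σ kqᵢ/rᵢ = -1.25×10⁶ V.
At B: distances to the source charges are 0.504 m, 1.04 m; V_B = Σ kqᵢ/rᵢ = -1.27×10⁵ V.
ΔV = V_B − V_A = 1.13×10⁶ V.
W_field = −qΔV = −(-2.76×10⁻⁶ C)(1.13×10⁶ V) = 3.11 J.

3.11 J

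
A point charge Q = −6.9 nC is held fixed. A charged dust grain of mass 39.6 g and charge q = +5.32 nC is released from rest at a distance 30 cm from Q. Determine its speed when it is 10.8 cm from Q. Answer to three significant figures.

9.94×10⁻³ m/s

Only the electrostatic force acts, so mechanical energy is conserved: ½mv² = U₁ − U₂ = kQq(1/r₁ − 1/r₂).
U₁ − U₂ = (8.99×10⁹ N·m²/C²)(-6.90×10⁻⁹ C)(5.32×10⁻⁹ C)(1/0.300 − 1/0.108) = 1.96×10⁻⁶ J.
v = √(2·1.96×10⁻⁶/0.0396) = 9.94×10⁻³ m/s.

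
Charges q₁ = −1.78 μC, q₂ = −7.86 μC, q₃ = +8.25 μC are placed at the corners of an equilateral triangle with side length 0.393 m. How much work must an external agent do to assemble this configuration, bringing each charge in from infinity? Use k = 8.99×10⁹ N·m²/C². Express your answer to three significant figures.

-1.50 J

The work to assemble the configuration equals its total potential energy, U = Σ kqᵢqⱼ/rᵢⱼ over all pairs.
All three pair separations equal the side length, 0.393 m.
U = (0.320) + (-0.336) + (-1.48) = -1.50 J.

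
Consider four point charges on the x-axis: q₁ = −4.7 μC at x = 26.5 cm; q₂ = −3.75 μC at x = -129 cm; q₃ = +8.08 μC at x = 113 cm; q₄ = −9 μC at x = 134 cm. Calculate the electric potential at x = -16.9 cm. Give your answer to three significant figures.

Electric potential is a scalar, so the contributions from each charge add algebraically: V = Σ kqᵢ/rᵢ.
Distances from the field point to each charge: r₁ = 0.434 m, r₂ = 1.12 m, r₃ = 1.30 m, r₄ = 1.51 m.
V = k[(-4.70×10⁻⁶)/(0.434) + (-3.75×10⁻⁶)/(1.12) + (8.08×10⁻⁶)/(1.30) + (-9.00×10⁻⁶)/(1.51)] = -1.25×10⁵ V.

-1.25×10⁵ V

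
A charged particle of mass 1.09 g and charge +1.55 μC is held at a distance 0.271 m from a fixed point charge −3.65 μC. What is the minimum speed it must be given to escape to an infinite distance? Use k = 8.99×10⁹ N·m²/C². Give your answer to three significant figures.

To just escape, total mechanical energy must reach zero at infinity: ½mv²_min + U = 0, so ½mv²_min = −U = |kQq|/r.
|U| = |kQq|/r = (8.99×10⁹ N·m²/C²)(3.65×10⁻⁶)(1.55×10⁻⁶)/(0.271) = 0.188 J.
v_min = √(2|U|/m) = √(2·0.188/1.09×10⁻³) = 18.6 m/s.

18.6 m/s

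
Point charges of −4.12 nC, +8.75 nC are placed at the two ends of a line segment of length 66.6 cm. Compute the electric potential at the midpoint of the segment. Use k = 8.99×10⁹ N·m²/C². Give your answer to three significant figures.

125 V

Electric potential is a scalar, so the contributions from each charge add algebraically: V = Σ kqᵢ/rᵢ.
Each charge is 0.333 m from the midpoint.
V = k[(-4.12×10⁻⁹)/(0.333) + (8.75×10⁻⁹)/(0.333)] = 125 V.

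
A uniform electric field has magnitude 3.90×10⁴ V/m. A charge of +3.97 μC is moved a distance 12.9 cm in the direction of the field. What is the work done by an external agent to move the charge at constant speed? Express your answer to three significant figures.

-0.0200 J

The potential change for a displacement 12.9 cm in the direction of the field is ΔV = −Ed = -5030 V.
W_ext = qΔV = -0.0200 J.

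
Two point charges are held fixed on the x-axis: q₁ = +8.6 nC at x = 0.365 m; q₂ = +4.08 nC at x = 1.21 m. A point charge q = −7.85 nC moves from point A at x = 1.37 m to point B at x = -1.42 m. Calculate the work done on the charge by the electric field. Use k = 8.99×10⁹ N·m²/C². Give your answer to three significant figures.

The work done by the electric force is W_field = −ΔU = −q(V_B − V_A) = q(V_A − V_B).
At A: distances to the source charges are 1.01 m, 0.160 m; V_A = Σ kqᵢ/rᵢ = 306 V.
At B: distances to the source charges are 1.78 m, 2.63 m; V_B = Σ kqᵢ/rᵢ = 57.3 V.
ΔV = V_B − V_A = -249 V.
W_field = −qΔV = −(-7.85×10⁻⁹ C)(-249 V) = -1.95×10⁻⁶ J.

-1.95×10⁻⁶ J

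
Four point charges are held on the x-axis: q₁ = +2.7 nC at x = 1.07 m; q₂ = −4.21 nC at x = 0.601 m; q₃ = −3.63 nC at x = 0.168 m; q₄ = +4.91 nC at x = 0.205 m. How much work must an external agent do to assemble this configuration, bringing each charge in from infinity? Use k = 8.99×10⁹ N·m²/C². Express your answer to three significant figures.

The assembly work is the sum of pairwise potential energies, U = Σ_{i<j} kqᵢqⱼ/rᵢⱼ.
Pair separations: r₁₂ = 0.469 m, r₁₃ = 0.902 m, r₁₄ = 0.865 m, r₂₃ = 0.433 m, r₂₄ = 0.396 m, r₃₄ = 0.0370 m.
Summing all 6 pair terms gives U = -4.66×10⁻⁶ J.

-4.66×10⁻⁶ J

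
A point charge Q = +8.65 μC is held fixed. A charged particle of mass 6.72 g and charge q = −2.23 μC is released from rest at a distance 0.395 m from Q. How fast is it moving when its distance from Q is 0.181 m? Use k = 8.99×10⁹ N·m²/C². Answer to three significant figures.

Only the electrostatic force acts, so mechanical energy is conserved: ½mv² = U₁ − U₂ = kQq(1/r₁ − 1/r₂).
U₁ − U₂ = (8.99×10⁹ N·m²/C²)(8.65×10⁻⁶ C)(-2.23×10⁻⁶ C)(1/0.395 − 1/0.181) = 0.519 J.
v = √(2·0.519/6.72×10⁻³) = 12.4 m/s.

12.4 m/s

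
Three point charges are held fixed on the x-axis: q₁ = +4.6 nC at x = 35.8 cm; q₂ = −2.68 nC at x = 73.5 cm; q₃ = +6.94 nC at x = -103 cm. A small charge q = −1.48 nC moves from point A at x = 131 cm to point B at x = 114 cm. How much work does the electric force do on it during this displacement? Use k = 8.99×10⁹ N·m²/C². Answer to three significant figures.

The work done by the electric force is W_field = −ΔU = −q(V_B − V_A) = q(V_A − V_B).
At A: distances to the source charges are 0.952 m, 0.575 m, 2.34 m; V_A = Σ kqᵢ/rᵢ = 28.2 V.
At B: distances to the source charges are 0.782 m, 0.405 m, 2.17 m; V_B = Σ kqᵢ/rᵢ = 22.1 V.
ΔV = V_B − V_A = -6.06 V.
W_field = −qΔV = −(-1.48×10⁻⁹ C)(-6.06 V) = -8.96×10⁻⁹ J.

-8.96×10⁻⁹ J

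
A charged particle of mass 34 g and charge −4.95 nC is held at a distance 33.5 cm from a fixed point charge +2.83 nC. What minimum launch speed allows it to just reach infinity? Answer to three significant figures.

4.70×10⁻³ m/s

To just escape, total mechanical energy must reach zero at infinity: ½mv²_min + U = 0, so ½mv²_min = −U = |kQq|/r.
|U| = |kQq|/r = (8.99×10⁹ N·m²/C²)(2.83×10⁻⁹)(4.95×10⁻⁹)/(0.335) = 3.76×10⁻⁷ J.
v_min = √(2|U|/m) = √(2·3.76×10⁻⁷/0.0340) = 4.70×10⁻³ m/s.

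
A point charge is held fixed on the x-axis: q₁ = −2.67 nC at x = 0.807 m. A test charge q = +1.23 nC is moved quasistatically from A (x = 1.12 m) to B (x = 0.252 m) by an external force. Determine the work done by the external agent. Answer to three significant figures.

For quasistatic motion the external work equals the change in potential energy: W_ext = qΔV = q(V_B − V_A).
At A: distance to the source charge is 0.313 m; V_A = kq₁/r = -76.7 V.
At B: distance to the source charge is 0.555 m; V_B = kq₁/r = -43.2 V.
ΔV = V_B − V_A = 33.4 V.
W_ext = qΔV = (1.23×10⁻⁹ C)(33.4 V) = 4.11×10⁻⁸ J.

4.11×10⁻⁸ J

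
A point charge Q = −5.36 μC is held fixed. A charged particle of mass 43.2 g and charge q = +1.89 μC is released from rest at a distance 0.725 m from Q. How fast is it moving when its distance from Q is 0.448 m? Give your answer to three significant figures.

Only the electrostatic force acts, so mechanical energy is conserved: ½mv² = U₁ − U₂ = kQq(1/r₁ − 1/r₂).
U₁ − U₂ = (8.99×10⁹ N·m²/C²)(-5.36×10⁻⁶ C)(1.89×10⁻⁶ C)(1/0.725 − 1/0.448) = 0.0777 J.
v = √(2·0.0777/0.0432) = 1.90 m/s.

1.90 m/s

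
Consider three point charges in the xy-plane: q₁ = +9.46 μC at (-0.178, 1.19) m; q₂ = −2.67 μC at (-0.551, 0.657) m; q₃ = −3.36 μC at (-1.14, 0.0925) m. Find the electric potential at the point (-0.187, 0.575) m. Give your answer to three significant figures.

The total potential is the scalar sum of each charge's contribution, V = Σ kqᵢ/rᵢ.
Distances from the field point to each charge: r₁ = 0.615 m, r₂ = 0.373 m, r₃ = 1.07 m.
V = k[(9.46×10⁻⁶)/(0.615) + (-2.67×10⁻⁶)/(0.373) + (-3.36×10⁻⁶)/(1.07)] = 4.57×10⁴ V.

4.57×10⁴ V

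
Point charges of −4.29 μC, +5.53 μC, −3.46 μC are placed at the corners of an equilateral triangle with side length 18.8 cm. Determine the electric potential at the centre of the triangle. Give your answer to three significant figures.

The total potential is the scalar sum of each charge's contribution, V = Σ kqᵢ/rᵢ.
The distance from each vertex to the centroid is a/√3 = 0.109 m.
V = k[(-4.29×10⁻⁶)/(0.109) + (5.53×10⁻⁶)/(0.109) + (-3.46×10⁻⁶)/(0.109)] = -1.84×10⁵ V.

-1.84×10⁵ V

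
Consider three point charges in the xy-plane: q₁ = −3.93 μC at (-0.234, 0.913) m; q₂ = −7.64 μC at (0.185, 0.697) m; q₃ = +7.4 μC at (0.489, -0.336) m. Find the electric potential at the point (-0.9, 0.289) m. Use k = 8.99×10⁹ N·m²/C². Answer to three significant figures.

-5.43×10⁴ V

The total potential is the scalar sum of each charge's contribution, V = Σ kqᵢ/rᵢ.
Distances from the field point to each charge: r₁ = 0.913 m, r₂ = 1.16 m, r₃ = 1.52 m.
V = k[(-3.93×10⁻⁶)/(0.913) + (-7.64×10⁻⁶)/(1.16) + (7.40×10⁻⁶)/(1.52)] = -5.43×10⁴ V.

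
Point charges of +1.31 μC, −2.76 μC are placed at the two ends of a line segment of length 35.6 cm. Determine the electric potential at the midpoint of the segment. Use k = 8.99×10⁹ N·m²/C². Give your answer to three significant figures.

-7.32×10⁴ V

The total potential is the scalar sum of each charge's contribution, V = Σ kqᵢ/rᵢ.
Each charge is 0.178 m from the midpoint.
V = k[(1.31×10⁻⁶)/(0.178) + (-2.76×10⁻⁶)/(0.178)] = -7.32×10⁴ V.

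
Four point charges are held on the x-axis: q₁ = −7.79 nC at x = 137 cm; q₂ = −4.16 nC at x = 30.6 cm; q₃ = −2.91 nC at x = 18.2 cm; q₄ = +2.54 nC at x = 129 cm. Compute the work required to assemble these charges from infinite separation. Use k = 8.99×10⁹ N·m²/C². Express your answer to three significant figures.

-1.06×10⁻⁶ J

The assembly work is the sum of pairwise potential energies, U = Σ_{i<j} kqᵢqⱼ/rᵢⱼ.
Pair separations: r₁₂ = 1.06 m, r₁₃ = 1.19 m, r₁₄ = 0.0800 m, r₂₃ = 0.124 m, r₂₄ = 0.984 m, r₃₄ = 1.11 m.
Summing all 6 pair terms gives U = -1.06×10⁻⁶ J.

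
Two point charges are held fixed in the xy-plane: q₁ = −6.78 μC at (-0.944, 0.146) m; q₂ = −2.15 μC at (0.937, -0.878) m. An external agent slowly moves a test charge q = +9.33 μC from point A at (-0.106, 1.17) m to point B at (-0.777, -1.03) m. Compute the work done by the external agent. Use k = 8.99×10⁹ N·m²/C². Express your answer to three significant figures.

-0.0753 J

For quasistatic motion the external work equals the change in potential energy: W_ext = qΔV = q(V_B − V_A).
At A: distances to the source charges are 1.32 m, 2.30 m; V_A = Σ kqᵢ/rᵢ = -5.45×10⁴ V.
At B: distances to the source charges are 1.19 m, 1.72 m; V_B = Σ kqᵢ/rᵢ = -6.25×10⁴ V.
ΔV = V_B − V_A = -8070 V.
W_ext = qΔV = (9.33×10⁻⁶ C)(-8070 V) = -0.0753 J.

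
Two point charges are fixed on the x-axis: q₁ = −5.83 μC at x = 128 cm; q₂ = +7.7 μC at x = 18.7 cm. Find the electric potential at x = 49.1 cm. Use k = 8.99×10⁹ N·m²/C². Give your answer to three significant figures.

1.61×10⁵ V

The total potential is the scalar sum of each charge's contribution, V = Σ kqᵢ/rᵢ.
Distances from the field point to each charge: r₁ = 0.789 m, r₂ = 0.304 m.
V = k[(-5.83×10⁻⁶)/(0.789) + (7.70×10⁻⁶)/(0.304)] = 1.61×10⁵ V.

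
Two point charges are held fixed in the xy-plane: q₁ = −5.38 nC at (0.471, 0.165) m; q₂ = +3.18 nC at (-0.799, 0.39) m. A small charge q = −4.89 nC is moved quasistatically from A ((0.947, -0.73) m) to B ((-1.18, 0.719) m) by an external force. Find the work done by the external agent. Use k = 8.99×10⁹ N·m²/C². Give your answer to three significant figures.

-3.08×10⁻⁷ J

For quasistatic motion the external work equals the change in potential energy: W_ext = qΔV = q(V_B − V_A).
At A: distances to the source charges are 1.01 m, 2.07 m; V_A = Σ kqᵢ/rᵢ = -33.9 V.
At B: distances to the source charges are 1.74 m, 0.503 m; V_B = Σ kqᵢ/rᵢ = 29.0 V.
ΔV = V_B − V_A = 62.9 V.
W_ext = qΔV = (-4.89×10⁻⁹ C)(62.9 V) = -3.08×10⁻⁷ J.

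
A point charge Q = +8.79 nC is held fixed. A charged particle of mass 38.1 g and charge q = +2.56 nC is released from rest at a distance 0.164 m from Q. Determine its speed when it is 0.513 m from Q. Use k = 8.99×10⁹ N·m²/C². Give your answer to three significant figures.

6.64×10⁻³ m/s

Only the electrostatic force acts, so mechanical energy is conserved: ½mv² = U₁ − U₂ = kQq(1/r₁ − 1/r₂).
U₁ − U₂ = (8.99×10⁹ N·m²/C²)(8.79×10⁻⁹ C)(2.56×10⁻⁹ C)(1/0.164 − 1/0.513) = 8.39×10⁻⁷ J.
v = √(2·8.39×10⁻⁷/0.0381) = 6.64×10⁻³ m/s.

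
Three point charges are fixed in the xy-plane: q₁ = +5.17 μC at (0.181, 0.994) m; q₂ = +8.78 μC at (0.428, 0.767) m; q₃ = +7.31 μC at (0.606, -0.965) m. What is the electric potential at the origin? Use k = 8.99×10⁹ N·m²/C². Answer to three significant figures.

1.94×10⁵ V

Electric potential is a scalar, so the contributions from each charge add algebraically: V = Σ kqᵢ/rᵢ.
Distances from the field point to each charge: r₁ = 1.01 m, r₂ = 0.878 m, r₃ = 1.14 m.
V = k[(5.17×10⁻⁶)/(1.01) + (8.78×10⁻⁶)/(0.878) + (7.31×10⁻⁶)/(1.14)] = 1.94×10⁵ V.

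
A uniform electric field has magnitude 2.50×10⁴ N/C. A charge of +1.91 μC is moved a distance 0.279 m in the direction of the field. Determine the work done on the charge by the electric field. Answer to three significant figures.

The potential change for a displacement 0.279 m in the direction of the field is ΔV = −Ed = -6980 V.
W_field = −qΔV = 0.0133 J.

0.0133 J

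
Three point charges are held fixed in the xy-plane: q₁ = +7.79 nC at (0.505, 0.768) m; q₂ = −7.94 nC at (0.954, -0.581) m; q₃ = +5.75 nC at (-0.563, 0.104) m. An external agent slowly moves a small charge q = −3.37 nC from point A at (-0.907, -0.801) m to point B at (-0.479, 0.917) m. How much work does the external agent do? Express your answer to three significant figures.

-1.71×10⁻⁷ J

For quasistatic motion the external work equals the change in potential energy: W_ext = qΔV = q(V_B − V_A).
At A: distances to the source charges are 2.11 m, 1.87 m, 0.968 m; V_A = Σ kqᵢ/rᵢ = 48.5 V.
At B: distances to the source charges are 0.995 m, 2.07 m, 0.817 m; V_B = Σ kqᵢ/rᵢ = 99.2 V.
ΔV = V_B − V_A = 50.7 V.
W_ext = qΔV = (-3.37×10⁻⁹ C)(50.7 V) = -1.71×10⁻⁷ J.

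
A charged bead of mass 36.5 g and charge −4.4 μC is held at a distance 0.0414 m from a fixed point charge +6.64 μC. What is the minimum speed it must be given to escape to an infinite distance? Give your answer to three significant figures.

18.6 m/s

To just escape, total mechanical energy must reach zero at infinity: ½mv²_min + U = 0, so ½mv²_min = −U = |kQq|/r.
|U| = |kQq|/r = (8.99×10⁹ N·m²/C²)(6.64×10⁻⁶)(4.40×10⁻⁶)/(0.0414) = 6.34 J.
v_min = √(2|U|/m) = √(2·6.34/0.0365) = 18.6 m/s.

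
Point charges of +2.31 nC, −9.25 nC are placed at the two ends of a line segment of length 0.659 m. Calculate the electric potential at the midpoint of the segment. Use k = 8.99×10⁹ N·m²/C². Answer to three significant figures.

The total potential is the scalar sum of each charge's contribution, V = Σ kqᵢ/rᵢ.
Each charge is 0.330 m from the midpoint.
V = k[(2.31×10⁻⁹)/(0.330) + (-9.25×10⁻⁹)/(0.330)] = -189 V.

-189 V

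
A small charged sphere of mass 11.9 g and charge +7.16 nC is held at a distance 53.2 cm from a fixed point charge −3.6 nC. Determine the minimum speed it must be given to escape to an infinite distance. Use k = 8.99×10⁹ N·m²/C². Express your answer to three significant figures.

To just escape, total mechanical energy must reach zero at infinity: ½mv²_min + U = 0, so ½mv²_min = −U = |kQq|/r.
|U| = |kQq|/r = (8.99×10⁹ N·m²/C²)(3.60×10⁻⁹)(7.16×10⁻⁹)/(0.532) = 4.36×10⁻⁷ J.
v_min = √(2|U|/m) = √(2·4.36×10⁻⁷/0.0119) = 8.56×10⁻³ m/s.

8.56×10⁻³ m/s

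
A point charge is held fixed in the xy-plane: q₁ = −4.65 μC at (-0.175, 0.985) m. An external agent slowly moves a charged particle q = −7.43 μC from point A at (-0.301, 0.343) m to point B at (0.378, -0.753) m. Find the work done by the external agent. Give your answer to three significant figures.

For quasistatic motion the external work equals the change in potential energy: W_ext = qΔV = q(V_B − V_A).
At A: distance to the source charge is 0.654 m; V_A = kq₁/r = -6.39×10⁴ V.
At B: distance to the source charge is 1.82 m; V_B = kq₁/r = -2.29×10⁴ V.
ΔV = V_B − V_A = 4.10×10⁴ V.
W_ext = qΔV = (-7.43×10⁻⁶ C)(4.10×10⁴ V) = -0.304 J.

-0.304 J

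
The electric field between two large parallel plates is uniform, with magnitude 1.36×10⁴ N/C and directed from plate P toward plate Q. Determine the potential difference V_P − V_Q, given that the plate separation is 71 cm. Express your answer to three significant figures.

In a uniform field, potential decreases in the direction of E: ΔV = −E·d for a displacement d parallel to E.
Going from Q to P is a displacement of 71 cm opposite to the field, so V_P − V_Q = +Ed = 9660 V.

9660 V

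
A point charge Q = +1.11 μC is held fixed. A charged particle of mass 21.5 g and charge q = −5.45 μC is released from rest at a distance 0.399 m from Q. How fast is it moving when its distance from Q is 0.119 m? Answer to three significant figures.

5.46 m/s

Only the electrostatic force acts, so mechanical energy is conserved: ½mv² = U₁ − U₂ = kQq(1/r₁ − 1/r₂).
U₁ − U₂ = (8.99×10⁹ N·m²/C²)(1.11×10⁻⁶ C)(-5.45×10⁻⁶ C)(1/0.399 − 1/0.119) = 0.321 J.
v = √(2·0.321/0.0215) = 5.46 m/s.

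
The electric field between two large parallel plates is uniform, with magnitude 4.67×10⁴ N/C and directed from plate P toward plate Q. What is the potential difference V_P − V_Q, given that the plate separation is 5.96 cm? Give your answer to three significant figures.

2780 V

In a uniform field, potential decreases in the direction of E: ΔV = −E·d for a displacement d parallel to E.
Going from Q to P is a displacement of 5.96 cm opposite to the field, so V_P − V_Q = +Ed = 2780 V.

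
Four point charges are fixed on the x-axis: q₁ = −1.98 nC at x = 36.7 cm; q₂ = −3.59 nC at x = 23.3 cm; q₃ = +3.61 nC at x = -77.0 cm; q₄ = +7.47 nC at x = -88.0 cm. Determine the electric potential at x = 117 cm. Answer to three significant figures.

-7.12 V

The total potential is the scalar sum of each charge's contribution, V = Σ kqᵢ/rᵢ.
Distances from the field point to each charge: r₁ = 0.803 m, r₂ = 0.937 m, r₃ = 1.94 m, r₄ = 2.05 m.
V = k[(-1.98×10⁻⁹)/(0.803) + (-3.59×10⁻⁹)/(0.937) + (3.61×10⁻⁹)/(1.94) + (7.47×10⁻⁹)/(2.05)] = -7.12 V.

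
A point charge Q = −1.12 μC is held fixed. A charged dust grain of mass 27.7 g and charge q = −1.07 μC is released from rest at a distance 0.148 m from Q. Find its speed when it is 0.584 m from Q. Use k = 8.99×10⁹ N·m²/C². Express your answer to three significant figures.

Only the electrostatic force acts, so mechanical energy is conserved: ½mv² = U₁ − U₂ = kQq(1/r₁ − 1/r₂).
U₁ − U₂ = (8.99×10⁹ N·m²/C²)(-1.12×10⁻⁶ C)(-1.07×10⁻⁶ C)(1/0.148 − 1/0.584) = 0.0543 J.
v = √(2·0.0543/0.0277) = 1.98 m/s.

1.98 m/s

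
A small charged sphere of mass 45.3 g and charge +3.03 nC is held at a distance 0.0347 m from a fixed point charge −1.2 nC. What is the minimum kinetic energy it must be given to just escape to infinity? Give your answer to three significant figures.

9.42×10⁻⁷ J

To just escape, total mechanical energy must reach zero at infinity: ½mv²_min + U = 0, so ½mv²_min = −U = |kQq|/r.
|U| = |kQq|/r = (8.99×10⁹ N·m²/C²)(1.20×10⁻⁹)(3.03×10⁻⁹)/(0.0347) = 9.42×10⁻⁷ J.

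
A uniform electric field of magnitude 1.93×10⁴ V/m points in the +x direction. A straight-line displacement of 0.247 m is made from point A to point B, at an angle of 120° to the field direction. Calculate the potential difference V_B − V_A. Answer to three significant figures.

2380 V

Only the component of displacement along E changes the potential: ΔV = −E·d·cosθ.
ΔV = −(1.93×10⁴ V/m)(0.247 m)cos120° = 2380 V.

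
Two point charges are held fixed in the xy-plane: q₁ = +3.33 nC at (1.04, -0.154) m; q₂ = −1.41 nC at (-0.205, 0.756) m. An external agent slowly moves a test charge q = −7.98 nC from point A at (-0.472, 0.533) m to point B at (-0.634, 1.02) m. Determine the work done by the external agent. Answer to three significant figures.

For quasistatic motion the external work equals the change in potential energy: W_ext = qΔV = q(V_B − V_A).
At A: distances to the source charges are 1.66 m, 0.348 m; V_A = Σ kqᵢ/rᵢ = -18.4 V.
At B: distances to the source charges are 2.04 m, 0.504 m; V_B = Σ kqᵢ/rᵢ = -10.5 V.
ΔV = V_B − V_A = 7.89 V.
W_ext = qΔV = (-7.98×10⁻⁹ C)(7.89 V) = -6.30×10⁻⁸ J.

-6.30×10⁻⁸ J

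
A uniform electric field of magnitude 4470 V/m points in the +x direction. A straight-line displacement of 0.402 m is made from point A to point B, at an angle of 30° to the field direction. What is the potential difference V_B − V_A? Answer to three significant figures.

-1560 V

Only the component of displacement along E changes the potential: ΔV = −E·d·cosθ.
ΔV = −(4470 V/m)(0.402 m)cos30° = -1560 V.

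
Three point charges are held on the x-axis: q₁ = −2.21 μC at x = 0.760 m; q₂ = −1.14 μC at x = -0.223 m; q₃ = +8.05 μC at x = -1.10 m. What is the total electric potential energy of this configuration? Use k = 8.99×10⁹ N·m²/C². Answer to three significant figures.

The work to assemble the configuration equals its total potential energy, U = Σ kqᵢqⱼ/rᵢⱼ over all pairs.
Pair separations: r₁₂ = 0.983 m, r₁₃ = 1.86 m, r₂₃ = 0.877 m.
U = (0.0230) + (-0.0860) + (-0.0941) = -0.157 J.

-0.157 J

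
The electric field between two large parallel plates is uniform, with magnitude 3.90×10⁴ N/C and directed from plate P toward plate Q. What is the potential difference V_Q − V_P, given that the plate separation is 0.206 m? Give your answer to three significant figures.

In a uniform field, potential decreases in the direction of E: ΔV = −E·d for a displacement d parallel to E.
Going from P to Q is a displacement of 0.206 m along the field, so V_Q − V_P = −Ed = -8030 V.

-8030 V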